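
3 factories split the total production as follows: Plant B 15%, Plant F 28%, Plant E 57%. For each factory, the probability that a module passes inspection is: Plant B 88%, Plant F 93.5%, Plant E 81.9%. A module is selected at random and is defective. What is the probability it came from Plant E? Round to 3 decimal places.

Taking complements, P(defective | each) = Plant B 0.12, Plant F 0.065, Plant E 0.181.
Unnormalized posteriors (prior × likelihood):
  Plant B: 0.15 × 0.12 = 0.018
  Plant F: 0.28 × 0.065 = 0.0182
  Plant E: 0.57 × 0.181 = 0.10317
Sum = 0.13937.
P(Plant E | evidence) = 0.10317 / 0.13937 ≈ 0.740.

0.740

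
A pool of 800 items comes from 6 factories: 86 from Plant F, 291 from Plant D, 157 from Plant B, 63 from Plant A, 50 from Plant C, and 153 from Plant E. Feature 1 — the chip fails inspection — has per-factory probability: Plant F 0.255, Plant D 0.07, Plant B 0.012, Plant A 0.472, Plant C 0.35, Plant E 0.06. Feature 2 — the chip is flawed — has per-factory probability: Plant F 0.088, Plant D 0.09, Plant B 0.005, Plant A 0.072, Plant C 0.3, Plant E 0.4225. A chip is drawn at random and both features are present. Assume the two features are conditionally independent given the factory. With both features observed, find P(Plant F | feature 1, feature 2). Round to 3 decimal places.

0.128

By Bayes' rule, posterior ∝ prior × likelihood:
  Plant F: 0.1075 × 0.255 × 0.088 = 0.0024123
  Plant D: 0.36375 × 0.07 × 0.09 = 0.002291625
  Plant B: 0.19625 × 0.012 × 0.005 = 0.000011775
  Plant A: 0.07875 × 0.472 × 0.072 = 0.00267624
  Plant C: 0.0625 × 0.35 × 0.3 = 0.0065625
  Plant E: 0.19125 × 0.06 × 0.4225 = 0.0048481875
Total = 0.0188026275.
P(Plant F | evidence) = 0.0024123 / 0.0188026275 ≈ 0.128.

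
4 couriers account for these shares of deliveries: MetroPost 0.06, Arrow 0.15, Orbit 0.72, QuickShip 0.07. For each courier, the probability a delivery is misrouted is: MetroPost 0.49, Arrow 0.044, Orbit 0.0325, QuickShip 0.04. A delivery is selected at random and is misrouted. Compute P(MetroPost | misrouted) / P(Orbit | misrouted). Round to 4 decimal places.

1.2564

Compute prior × likelihood for every hypothesis:
  MetroPost: 0.06 × 0.49 = 0.0294
  Arrow: 0.15 × 0.044 = 0.0066
  Orbit: 0.72 × 0.0325 = 0.0234
  QuickShip: 0.07 × 0.04 = 0.0028
Sum = 0.0622.
The ratio is 0.0294 / 0.0234 (the normalizer cancels) = 1.2564.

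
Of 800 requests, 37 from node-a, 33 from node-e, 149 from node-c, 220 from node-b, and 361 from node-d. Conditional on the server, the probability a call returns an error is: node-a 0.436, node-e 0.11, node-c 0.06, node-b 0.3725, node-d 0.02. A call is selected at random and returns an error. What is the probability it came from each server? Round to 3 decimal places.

Unnormalized posteriors (prior × likelihood):
  node-a: 0.04625 × 0.436 = 0.020165
  node-e: 0.04125 × 0.11 = 0.0045375
  node-c: 0.18625 × 0.06 = 0.011175
  node-b: 0.275 × 0.3725 = 0.1024375
  node-d: 0.45125 × 0.02 = 0.009025
Normalizing constant = 0.14734.
P(node-a | error) = 0.020165/0.14734 ≈ 0.137
P(node-e | error) = 0.0045375/0.14734 ≈ 0.031
P(node-c | error) = 0.011175/0.14734 ≈ 0.076
P(node-b | error) = 0.1024375/0.14734 ≈ 0.695
P(node-d | error) = 0.009025/0.14734 ≈ 0.061
(Check: 0.137+0.031+0.076+0.695+0.061 = 1.000.)

node-a 0.137, node-e 0.031, node-c 0.076, node-b 0.695, node-d 0.061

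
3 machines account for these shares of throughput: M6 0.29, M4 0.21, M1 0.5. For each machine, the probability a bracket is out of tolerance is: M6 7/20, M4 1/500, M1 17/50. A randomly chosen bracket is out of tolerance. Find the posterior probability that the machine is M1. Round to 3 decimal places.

By Bayes' rule, posterior ∝ prior × likelihood:
  M6: 0.29 × 0.35 = 0.1015
  M4: 0.21 × 0.002 = 0.00042
  M1: 0.5 × 0.34 = 0.17
Normalizing constant = 0.27192.
P(M1 | evidence) = 0.17 / 0.27192 ≈ 0.625.

0.625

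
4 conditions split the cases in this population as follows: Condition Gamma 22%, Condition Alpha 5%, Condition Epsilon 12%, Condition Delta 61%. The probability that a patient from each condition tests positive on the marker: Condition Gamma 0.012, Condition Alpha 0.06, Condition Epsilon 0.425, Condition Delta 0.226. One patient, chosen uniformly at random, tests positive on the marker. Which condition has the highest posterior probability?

Prior × likelihood for each hypothesis:
  Condition Gamma: 0.22 × 0.012 = 0.00264
  Condition Alpha: 0.05 × 0.06 = 0.003
  Condition Epsilon: 0.12 × 0.425 = 0.051
  Condition Delta: 0.61 × 0.226 = 0.13786
Total = 0.1945.
Largest term belongs to Condition Delta, so Condition Delta is most probable.

Condition Delta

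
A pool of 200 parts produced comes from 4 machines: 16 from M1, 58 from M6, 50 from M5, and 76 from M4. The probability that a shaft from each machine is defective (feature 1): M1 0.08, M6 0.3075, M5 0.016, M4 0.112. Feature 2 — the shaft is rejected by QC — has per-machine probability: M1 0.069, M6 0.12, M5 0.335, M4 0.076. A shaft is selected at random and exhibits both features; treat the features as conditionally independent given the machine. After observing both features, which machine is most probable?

M6

By Bayes' rule, posterior ∝ prior × likelihood:
  M1: 0.08 × 0.08 × 0.069 = 0.0004416
  M6: 0.29 × 0.3075 × 0.12 = 0.010701
  M5: 0.25 × 0.016 × 0.335 = 0.00134
  M4: 0.38 × 0.112 × 0.076 = 0.00323456
Total = 0.01571716.
Largest term belongs to M6, so M6 is most probable.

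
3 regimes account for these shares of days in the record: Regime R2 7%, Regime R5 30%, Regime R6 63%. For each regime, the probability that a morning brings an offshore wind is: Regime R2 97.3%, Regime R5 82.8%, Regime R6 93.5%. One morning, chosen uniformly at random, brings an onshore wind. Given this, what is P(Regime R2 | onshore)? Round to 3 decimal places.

0.020

Taking complements, P(onshore | each) = Regime R2 0.027, Regime R5 0.172, Regime R6 0.065.
Prior × likelihood for each hypothesis:
  Regime R2: 0.07 × 0.027 = 0.00189
  Regime R5: 0.3 × 0.172 = 0.0516
  Regime R6: 0.63 × 0.065 = 0.04095
Total = 0.09444.
P(Regime R2 | evidence) = 0.00189 / 0.09444 ≈ 0.020.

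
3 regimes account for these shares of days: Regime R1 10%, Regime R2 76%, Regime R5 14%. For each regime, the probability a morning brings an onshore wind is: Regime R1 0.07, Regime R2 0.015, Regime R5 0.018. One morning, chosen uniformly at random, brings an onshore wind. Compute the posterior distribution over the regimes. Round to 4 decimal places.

Regime R1 0.3346, Regime R2 0.5449, Regime R5 0.1205

Unnormalized posteriors (prior × likelihood):
  Regime R1: 0.1 × 0.07 = 0.007
  Regime R2: 0.76 × 0.015 = 0.0114
  Regime R5: 0.14 × 0.018 = 0.00252
Total = 0.02092.
P(Regime R1 | onshore) = 0.007/0.02092 ≈ 0.3346
P(Regime R2 | onshore) = 0.0114/0.02092 ≈ 0.5449
P(Regime R5 | onshore) = 0.00252/0.02092 ≈ 0.1205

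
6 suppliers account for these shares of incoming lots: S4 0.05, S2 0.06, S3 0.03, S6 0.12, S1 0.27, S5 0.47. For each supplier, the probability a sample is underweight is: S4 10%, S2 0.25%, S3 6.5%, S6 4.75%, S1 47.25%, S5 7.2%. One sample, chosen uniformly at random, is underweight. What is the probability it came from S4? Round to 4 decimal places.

Compute prior × likelihood for every hypothesis:
  S4: 0.05 × 0.1 = 0.005
  S2: 0.06 × 0.0025 = 0.00015
  S3: 0.03 × 0.065 = 0.00195
  S6: 0.12 × 0.0475 = 0.0057
  S1: 0.27 × 0.4725 = 0.127575
  S5: 0.47 × 0.072 = 0.03384
Normalizing constant = 0.174215.
P(S4 | evidence) = 0.005 / 0.174215 ≈ 0.0287.

0.0287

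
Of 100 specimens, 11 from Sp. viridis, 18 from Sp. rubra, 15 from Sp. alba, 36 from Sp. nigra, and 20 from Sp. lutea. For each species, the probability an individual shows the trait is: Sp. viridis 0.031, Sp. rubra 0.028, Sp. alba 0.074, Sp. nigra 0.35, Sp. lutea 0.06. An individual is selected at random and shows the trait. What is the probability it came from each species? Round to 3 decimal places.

By Bayes' rule, posterior ∝ prior × likelihood:
  Sp. viridis: 0.11 × 0.031 = 0.00341
  Sp. rubra: 0.18 × 0.028 = 0.00504
  Sp. alba: 0.15 × 0.074 = 0.0111
  Sp. nigra: 0.36 × 0.35 = 0.126
  Sp. lutea: 0.2 × 0.06 = 0.012
Sum = 0.15755.
P(Sp. viridis | trait) = 0.00341/0.15755 ≈ 0.022
P(Sp. rubra | trait) = 0.00504/0.15755 ≈ 0.032
P(Sp. alba | trait) = 0.0111/0.15755 ≈ 0.070
P(Sp. nigra | trait) = 0.126/0.15755 ≈ 0.800
P(Sp. lutea | trait) = 0.012/0.15755 ≈ 0.076

Sp. viridis 0.022, Sp. rubra 0.032, Sp. alba 0.070, Sp. nigra 0.800, Sp. lutea 0.076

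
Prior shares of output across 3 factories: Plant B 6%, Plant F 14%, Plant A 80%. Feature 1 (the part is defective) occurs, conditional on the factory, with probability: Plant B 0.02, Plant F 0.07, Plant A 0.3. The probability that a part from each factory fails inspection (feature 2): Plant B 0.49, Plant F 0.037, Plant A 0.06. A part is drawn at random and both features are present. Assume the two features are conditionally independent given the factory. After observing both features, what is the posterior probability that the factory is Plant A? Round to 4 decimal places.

Compute prior × likelihood for every hypothesis:
  Plant B: 0.06 × 0.02 × 0.49 = 0.000588
  Plant F: 0.14 × 0.07 × 0.037 = 0.0003626
  Plant A: 0.8 × 0.3 × 0.06 = 0.0144
Normalizing constant = 0.0153506.
P(Plant A | evidence) = 0.0144 / 0.0153506 ≈ 0.9381.

0.9381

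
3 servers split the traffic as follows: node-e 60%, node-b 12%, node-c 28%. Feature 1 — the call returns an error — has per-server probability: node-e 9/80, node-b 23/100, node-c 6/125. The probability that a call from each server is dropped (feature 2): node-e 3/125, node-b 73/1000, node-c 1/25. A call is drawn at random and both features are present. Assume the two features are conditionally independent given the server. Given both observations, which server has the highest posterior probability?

Unnormalized posteriors (prior × likelihood):
  node-e: 0.6 × 0.1125 × 0.024 = 0.00162
  node-b: 0.12 × 0.23 × 0.073 = 0.0020148
  node-c: 0.28 × 0.048 × 0.04 = 0.0005376
Normalizing constant = 0.0041724.
Largest term belongs to node-b, so node-b is most probable.

node-b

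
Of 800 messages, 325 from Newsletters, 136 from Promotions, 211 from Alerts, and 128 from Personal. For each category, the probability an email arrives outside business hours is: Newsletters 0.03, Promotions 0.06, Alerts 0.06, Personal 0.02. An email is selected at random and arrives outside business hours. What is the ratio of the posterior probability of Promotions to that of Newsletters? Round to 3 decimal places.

0.837

Unnormalized posteriors (prior × likelihood):
  Newsletters: 0.40625 × 0.03 = 0.0121875
  Promotions: 0.17 × 0.06 = 0.0102
  Alerts: 0.26375 × 0.06 = 0.015825
  Personal: 0.16 × 0.02 = 0.0032
Normalizing constant = 0.0414125.
The ratio is 0.0102 / 0.0121875 (the normalizer cancels) = 0.837.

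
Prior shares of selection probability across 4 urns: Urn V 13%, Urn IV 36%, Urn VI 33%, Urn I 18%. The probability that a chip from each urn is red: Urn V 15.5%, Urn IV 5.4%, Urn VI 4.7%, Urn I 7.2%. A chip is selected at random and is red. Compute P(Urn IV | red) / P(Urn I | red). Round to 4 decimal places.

1.5000

By Bayes' rule, posterior ∝ prior × likelihood:
  Urn V: 0.13 × 0.155 = 0.02015
  Urn IV: 0.36 × 0.054 = 0.01944
  Urn VI: 0.33 × 0.047 = 0.01551
  Urn I: 0.18 × 0.072 = 0.01296
Total = 0.06806.
The ratio is 0.01944 / 0.01296 (the normalizer cancels) = 1.5000.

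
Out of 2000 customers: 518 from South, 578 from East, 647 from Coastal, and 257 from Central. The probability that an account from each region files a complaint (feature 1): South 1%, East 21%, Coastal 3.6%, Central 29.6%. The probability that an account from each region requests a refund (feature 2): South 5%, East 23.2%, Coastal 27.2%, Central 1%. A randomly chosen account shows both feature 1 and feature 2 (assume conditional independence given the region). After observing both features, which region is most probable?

By Bayes' rule, posterior ∝ prior × likelihood:
  South: 0.259 × 0.01 × 0.05 = 0.0001295
  East: 0.289 × 0.21 × 0.232 = 0.01408008
  Coastal: 0.3235 × 0.036 × 0.272 = 0.003167712
  Central: 0.1285 × 0.296 × 0.01 = 0.00038036
Sum = 0.017757652.
Largest term belongs to East, so East is most probable.

East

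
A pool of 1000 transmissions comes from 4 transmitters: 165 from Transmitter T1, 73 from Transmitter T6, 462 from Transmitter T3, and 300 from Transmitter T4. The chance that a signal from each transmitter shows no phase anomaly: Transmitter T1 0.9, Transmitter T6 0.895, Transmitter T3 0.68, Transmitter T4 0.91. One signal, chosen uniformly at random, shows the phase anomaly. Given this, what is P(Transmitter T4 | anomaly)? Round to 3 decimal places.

0.136

Taking complements, P(anomaly | each) = Transmitter T1 0.1, Transmitter T6 0.105, Transmitter T3 0.32, Transmitter T4 0.09.
Unnormalized posteriors (prior × likelihood):
  Transmitter T1: 0.165 × 0.1 = 0.0165
  Transmitter T6: 0.073 × 0.105 = 0.007665
  Transmitter T3: 0.462 × 0.32 = 0.14784
  Transmitter T4: 0.3 × 0.09 = 0.027
Total = 0.199005.
P(Transmitter T4 | evidence) = 0.027 / 0.199005 ≈ 0.136.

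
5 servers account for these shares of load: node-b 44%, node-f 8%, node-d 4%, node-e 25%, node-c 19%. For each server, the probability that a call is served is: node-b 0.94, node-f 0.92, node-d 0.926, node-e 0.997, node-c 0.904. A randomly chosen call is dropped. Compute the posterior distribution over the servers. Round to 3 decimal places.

Taking complements, P(dropped | each) = node-b 0.06, node-f 0.08, node-d 0.074, node-e 0.003, node-c 0.096.
Compute prior × likelihood for every hypothesis:
  node-b: 0.44 × 0.06 = 0.0264
  node-f: 0.08 × 0.08 = 0.0064
  node-d: 0.04 × 0.074 = 0.00296
  node-e: 0.25 × 0.003 = 0.00075
  node-c: 0.19 × 0.096 = 0.01824
Normalizing constant = 0.05475.
P(node-b | dropped) = 0.0264/0.05475 ≈ 0.482
P(node-f | dropped) = 0.0064/0.05475 ≈ 0.117
P(node-d | dropped) = 0.00296/0.05475 ≈ 0.054
P(node-e | dropped) = 0.00075/0.05475 ≈ 0.014
P(node-c | dropped) = 0.01824/0.05475 ≈ 0.333

node-b 0.482, node-f 0.117, node-d 0.054, node-e 0.014, node-c 0.333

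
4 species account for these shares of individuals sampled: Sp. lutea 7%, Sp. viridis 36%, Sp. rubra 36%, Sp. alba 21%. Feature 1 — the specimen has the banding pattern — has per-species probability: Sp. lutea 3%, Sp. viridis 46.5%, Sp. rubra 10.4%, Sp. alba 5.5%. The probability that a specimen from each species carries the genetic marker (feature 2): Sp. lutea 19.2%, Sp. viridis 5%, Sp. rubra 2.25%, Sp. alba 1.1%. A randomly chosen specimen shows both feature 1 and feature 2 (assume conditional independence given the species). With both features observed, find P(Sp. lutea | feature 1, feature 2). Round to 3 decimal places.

0.041

Prior × likelihood for each hypothesis:
  Sp. lutea: 0.07 × 0.03 × 0.192 = 0.0004032
  Sp. viridis: 0.36 × 0.465 × 0.05 = 0.00837
  Sp. rubra: 0.36 × 0.104 × 0.0225 = 0.0008424
  Sp. alba: 0.21 × 0.055 × 0.011 = 0.00012705
Normalizing constant = 0.00974265.
P(Sp. lutea | evidence) = 0.0004032 / 0.00974265 ≈ 0.041.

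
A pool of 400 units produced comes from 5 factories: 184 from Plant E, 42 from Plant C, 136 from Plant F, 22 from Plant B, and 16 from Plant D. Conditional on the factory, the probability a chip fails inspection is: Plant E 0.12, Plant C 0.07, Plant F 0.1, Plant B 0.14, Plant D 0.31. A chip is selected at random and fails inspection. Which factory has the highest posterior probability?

By Bayes' rule, posterior ∝ prior × likelihood:
  Plant E: 0.46 × 0.12 = 0.0552
  Plant C: 0.105 × 0.07 = 0.00735
  Plant F: 0.34 × 0.1 = 0.034
  Plant B: 0.055 × 0.14 = 0.0077
  Plant D: 0.04 × 0.31 = 0.0124
Sum = 0.11665.
Largest term belongs to Plant E, so Plant E is most probable.

Plant E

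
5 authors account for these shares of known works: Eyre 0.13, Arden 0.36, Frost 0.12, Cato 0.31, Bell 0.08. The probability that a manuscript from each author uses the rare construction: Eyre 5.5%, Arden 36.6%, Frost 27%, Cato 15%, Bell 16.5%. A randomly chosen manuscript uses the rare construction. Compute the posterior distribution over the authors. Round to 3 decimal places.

Eyre 0.031, Arden 0.570, Frost 0.140, Cato 0.201, Bell 0.057

Unnormalized posteriors (prior × likelihood):
  Eyre: 0.13 × 0.055 = 0.00715
  Arden: 0.36 × 0.366 = 0.13176
  Frost: 0.12 × 0.27 = 0.0324
  Cato: 0.31 × 0.15 = 0.0465
  Bell: 0.08 × 0.165 = 0.0132
Normalizing constant = 0.23101.
P(Eyre | rare-form) = 0.00715/0.23101 ≈ 0.031
P(Arden | rare-form) = 0.13176/0.23101 ≈ 0.570
P(Frost | rare-form) = 0.0324/0.23101 ≈ 0.140
P(Cato | rare-form) = 0.0465/0.23101 ≈ 0.201
P(Bell | rare-form) = 0.0132/0.23101 ≈ 0.057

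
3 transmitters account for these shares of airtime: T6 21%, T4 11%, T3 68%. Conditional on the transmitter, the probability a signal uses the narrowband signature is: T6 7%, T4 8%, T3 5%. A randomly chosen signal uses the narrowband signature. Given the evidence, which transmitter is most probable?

Compute prior × likelihood for every hypothesis:
  T6: 0.21 × 0.07 = 0.0147
  T4: 0.11 × 0.08 = 0.0088
  T3: 0.68 × 0.05 = 0.034
Normalizing constant = 0.0575.
Largest term belongs to T3, so T3 is most probable.

T3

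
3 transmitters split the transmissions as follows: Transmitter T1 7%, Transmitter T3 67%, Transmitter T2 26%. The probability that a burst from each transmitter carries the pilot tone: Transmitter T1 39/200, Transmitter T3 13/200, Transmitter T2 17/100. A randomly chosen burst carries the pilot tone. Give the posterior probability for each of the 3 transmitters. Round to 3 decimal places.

Compute prior × likelihood for every hypothesis:
  Transmitter T1: 0.07 × 0.195 = 0.01365
  Transmitter T3: 0.67 × 0.065 = 0.04355
  Transmitter T2: 0.26 × 0.17 = 0.0442
Total = 0.1014.
P(Transmitter T1 | pilot) = 0.01365/0.1014 ≈ 0.135
P(Transmitter T3 | pilot) = 0.04355/0.1014 ≈ 0.429
P(Transmitter T2 | pilot) = 0.0442/0.1014 ≈ 0.436

Transmitter T1 0.135, Transmitter T3 0.429, Transmitter T2 0.436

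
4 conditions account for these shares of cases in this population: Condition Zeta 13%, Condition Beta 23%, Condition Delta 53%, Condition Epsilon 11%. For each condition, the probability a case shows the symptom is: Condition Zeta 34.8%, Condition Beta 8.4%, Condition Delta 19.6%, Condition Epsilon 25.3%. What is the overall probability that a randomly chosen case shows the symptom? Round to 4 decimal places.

Unnormalized posteriors (prior × likelihood):
  Condition Zeta: 0.13 × 0.348 = 0.04524
  Condition Beta: 0.23 × 0.084 = 0.01932
  Condition Delta: 0.53 × 0.196 = 0.10388
  Condition Epsilon: 0.11 × 0.253 = 0.02783
P(symptomatic) = 0.04524 + 0.01932 + 0.10388 + 0.02783 = 0.19627 → 0.1963.

0.1963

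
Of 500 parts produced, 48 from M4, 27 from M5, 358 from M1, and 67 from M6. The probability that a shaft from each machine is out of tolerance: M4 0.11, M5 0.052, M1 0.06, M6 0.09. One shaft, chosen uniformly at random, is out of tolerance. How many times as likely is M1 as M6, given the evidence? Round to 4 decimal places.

Prior × likelihood for each hypothesis:
  M4: 0.096 × 0.11 = 0.01056
  M5: 0.054 × 0.052 = 0.002808
  M1: 0.716 × 0.06 = 0.04296
  M6: 0.134 × 0.09 = 0.01206
Normalizing constant = 0.068388.
The ratio is 0.04296 / 0.01206 (the normalizer cancels) = 3.5622.

3.5622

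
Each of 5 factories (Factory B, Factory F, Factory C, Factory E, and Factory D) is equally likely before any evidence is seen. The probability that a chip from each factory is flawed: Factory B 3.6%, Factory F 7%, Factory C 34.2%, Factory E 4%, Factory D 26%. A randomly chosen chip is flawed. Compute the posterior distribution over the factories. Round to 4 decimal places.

Since the prior is uniform, the posterior is proportional to the likelihood:
  Factory B: 0.036
  Factory F: 0.07
  Factory C: 0.342
  Factory E: 0.04
  Factory D: 0.26
Total = 0.748.
P(Factory B | flawed) = 0.036/0.748 ≈ 0.0481
P(Factory F | flawed) = 0.07/0.748 ≈ 0.0936
P(Factory C | flawed) = 0.342/0.748 ≈ 0.4572
P(Factory E | flawed) = 0.04/0.748 ≈ 0.0535
P(Factory D | flawed) = 0.26/0.748 ≈ 0.3476
(Check: 0.0481+0.0936+0.4572+0.0535+0.3476 = 1.0000.)

Factory B 0.0481, Factory F 0.0936, Factory C 0.4572, Factory E 0.0535, Factory D 0.3476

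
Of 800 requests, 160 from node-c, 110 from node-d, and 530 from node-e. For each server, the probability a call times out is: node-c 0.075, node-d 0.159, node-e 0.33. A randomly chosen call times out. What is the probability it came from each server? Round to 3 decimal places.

By Bayes' rule, posterior ∝ prior × likelihood:
  node-c: 0.2 × 0.075 = 0.015
  node-d: 0.1375 × 0.159 = 0.0218625
  node-e: 0.6625 × 0.33 = 0.218625
Total = 0.2554875.
P(node-c | timeout) = 0.015/0.2554875 ≈ 0.059
P(node-d | timeout) = 0.0218625/0.2554875 ≈ 0.086
P(node-e | timeout) = 0.218625/0.2554875 ≈ 0.856
(Check: 0.059+0.086+0.856 = 1.001.)

node-c 0.059, node-d 0.086, node-e 0.856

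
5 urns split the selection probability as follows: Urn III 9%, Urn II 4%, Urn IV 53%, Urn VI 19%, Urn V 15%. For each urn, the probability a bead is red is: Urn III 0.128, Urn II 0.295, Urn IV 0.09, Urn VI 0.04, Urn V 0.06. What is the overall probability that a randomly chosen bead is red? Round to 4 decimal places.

0.0876

By Bayes' rule, posterior ∝ prior × likelihood:
  Urn III: 0.09 × 0.128 = 0.01152
  Urn II: 0.04 × 0.295 = 0.0118
  Urn IV: 0.53 × 0.09 = 0.0477
  Urn VI: 0.19 × 0.04 = 0.0076
  Urn V: 0.15 × 0.06 = 0.009
P(red) = 0.01152 + 0.0118 + 0.0477 + 0.0076 + 0.009 = 0.08762 → 0.0876.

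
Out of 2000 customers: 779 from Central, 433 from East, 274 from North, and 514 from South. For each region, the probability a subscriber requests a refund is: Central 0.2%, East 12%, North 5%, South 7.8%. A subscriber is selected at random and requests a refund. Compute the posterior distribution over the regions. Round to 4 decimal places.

By Bayes' rule, posterior ∝ prior × likelihood:
  Central: 0.3895 × 0.002 = 0.000779
  East: 0.2165 × 0.12 = 0.02598
  North: 0.137 × 0.05 = 0.00685
  South: 0.257 × 0.078 = 0.020046
Normalizing constant = 0.053655.
P(Central | refund) = 0.000779/0.053655 ≈ 0.0145
P(East | refund) = 0.02598/0.053655 ≈ 0.4842
P(North | refund) = 0.00685/0.053655 ≈ 0.1277
P(South | refund) = 0.020046/0.053655 ≈ 0.3736

Central 0.0145, East 0.4842, North 0.1277, South 0.3736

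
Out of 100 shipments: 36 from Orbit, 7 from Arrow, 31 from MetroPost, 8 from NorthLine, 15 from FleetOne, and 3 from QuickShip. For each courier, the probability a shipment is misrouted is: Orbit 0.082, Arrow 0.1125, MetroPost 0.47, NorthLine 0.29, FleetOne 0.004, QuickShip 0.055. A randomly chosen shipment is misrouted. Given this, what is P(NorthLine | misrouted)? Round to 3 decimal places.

0.111

Unnormalized posteriors (prior × likelihood):
  Orbit: 0.36 × 0.082 = 0.02952
  Arrow: 0.07 × 0.1125 = 0.007875
  MetroPost: 0.31 × 0.47 = 0.1457
  NorthLine: 0.08 × 0.29 = 0.0232
  FleetOne: 0.15 × 0.004 = 0.0006
  QuickShip: 0.03 × 0.055 = 0.00165
Sum = 0.208545.
P(NorthLine | evidence) = 0.0232 / 0.208545 ≈ 0.111.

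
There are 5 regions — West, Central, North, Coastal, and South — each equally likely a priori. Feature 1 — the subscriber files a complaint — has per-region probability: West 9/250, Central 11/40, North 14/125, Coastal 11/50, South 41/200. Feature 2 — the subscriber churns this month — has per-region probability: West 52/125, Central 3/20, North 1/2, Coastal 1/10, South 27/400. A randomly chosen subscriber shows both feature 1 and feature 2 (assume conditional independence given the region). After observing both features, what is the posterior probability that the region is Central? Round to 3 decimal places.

0.279

Since the prior is uniform, the posterior is proportional to the likelihood:
  West: 0.036 × 0.416 = 0.014976
  Central: 0.275 × 0.15 = 0.04125
  North: 0.112 × 0.5 = 0.056
  Coastal: 0.22 × 0.1 = 0.022
  South: 0.205 × 0.0675 = 0.0138375
Sum = 0.1480635.
P(Central | evidence) = 0.04125 / 0.1480635 ≈ 0.279.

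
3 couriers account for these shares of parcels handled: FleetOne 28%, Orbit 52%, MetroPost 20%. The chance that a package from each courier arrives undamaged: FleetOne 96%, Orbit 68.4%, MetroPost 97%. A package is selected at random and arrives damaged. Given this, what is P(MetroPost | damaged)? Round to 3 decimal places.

Taking complements, P(damaged | each) = FleetOne 0.04, Orbit 0.316, MetroPost 0.03.
Compute prior × likelihood for every hypothesis:
  FleetOne: 0.28 × 0.04 = 0.0112
  Orbit: 0.52 × 0.316 = 0.16432
  MetroPost: 0.2 × 0.03 = 0.006
Normalizing constant = 0.18152.
P(MetroPost | evidence) = 0.006 / 0.18152 ≈ 0.033.

0.033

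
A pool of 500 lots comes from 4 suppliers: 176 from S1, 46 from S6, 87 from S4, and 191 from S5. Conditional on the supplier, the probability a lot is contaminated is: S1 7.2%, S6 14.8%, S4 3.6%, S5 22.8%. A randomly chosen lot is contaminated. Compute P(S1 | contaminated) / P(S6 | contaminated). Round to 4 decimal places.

1.8613

Compute prior × likelihood for every hypothesis:
  S1: 0.352 × 0.072 = 0.025344
  S6: 0.092 × 0.148 = 0.013616
  S4: 0.174 × 0.036 = 0.006264
  S5: 0.382 × 0.228 = 0.087096
Total = 0.13232.
The ratio is 0.025344 / 0.013616 (the normalizer cancels) = 1.8613.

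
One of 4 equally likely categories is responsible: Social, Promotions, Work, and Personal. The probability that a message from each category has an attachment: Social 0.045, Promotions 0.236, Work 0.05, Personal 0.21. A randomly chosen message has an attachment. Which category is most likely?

Promotions

With a uniform prior (1/4 each), posterior ∝ likelihood:
  Social: 0.045
  Promotions: 0.236
  Work: 0.05
  Personal: 0.21
Normalizing constant = 0.541.
Largest term belongs to Promotions, so Promotions is most probable.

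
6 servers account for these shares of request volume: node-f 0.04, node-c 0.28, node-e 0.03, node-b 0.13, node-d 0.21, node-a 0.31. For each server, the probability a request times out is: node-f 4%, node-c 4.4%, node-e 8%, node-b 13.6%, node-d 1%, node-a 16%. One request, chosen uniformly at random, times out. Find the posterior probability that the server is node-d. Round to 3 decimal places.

0.025

Unnormalized posteriors (prior × likelihood):
  node-f: 0.04 × 0.04 = 0.0016
  node-c: 0.28 × 0.044 = 0.01232
  node-e: 0.03 × 0.08 = 0.0024
  node-b: 0.13 × 0.136 = 0.01768
  node-d: 0.21 × 0.01 = 0.0021
  node-a: 0.31 × 0.16 = 0.0496
Normalizing constant = 0.0857.
P(node-d | evidence) = 0.0021 / 0.0857 ≈ 0.025.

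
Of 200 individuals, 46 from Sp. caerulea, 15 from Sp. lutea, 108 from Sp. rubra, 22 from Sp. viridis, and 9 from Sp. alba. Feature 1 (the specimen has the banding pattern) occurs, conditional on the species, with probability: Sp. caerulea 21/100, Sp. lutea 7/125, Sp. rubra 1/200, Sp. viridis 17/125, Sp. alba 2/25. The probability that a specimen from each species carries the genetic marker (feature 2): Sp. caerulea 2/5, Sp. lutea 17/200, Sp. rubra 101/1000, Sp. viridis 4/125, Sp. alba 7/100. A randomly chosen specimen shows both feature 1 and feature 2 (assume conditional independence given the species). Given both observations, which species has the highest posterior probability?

Sp. caerulea

By Bayes' rule, posterior ∝ prior × likelihood:
  Sp. caerulea: 0.23 × 0.21 × 0.4 = 0.01932
  Sp. lutea: 0.075 × 0.056 × 0.085 = 0.000357
  Sp. rubra: 0.54 × 0.005 × 0.101 = 0.0002727
  Sp. viridis: 0.11 × 0.136 × 0.032 = 0.00047872
  Sp. alba: 0.045 × 0.08 × 0.07 = 0.000252
Normalizing constant = 0.02068042.
Largest term belongs to Sp. caerulea, so Sp. caerulea is most probable.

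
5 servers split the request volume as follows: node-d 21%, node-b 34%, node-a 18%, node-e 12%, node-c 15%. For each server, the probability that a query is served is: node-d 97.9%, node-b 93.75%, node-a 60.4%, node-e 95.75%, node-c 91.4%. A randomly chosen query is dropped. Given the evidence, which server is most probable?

Taking complements, P(dropped | each) = node-d 0.021, node-b 0.0625, node-a 0.396, node-e 0.0425, node-c 0.086.
Unnormalized posteriors (prior × likelihood):
  node-d: 0.21 × 0.021 = 0.00441
  node-b: 0.34 × 0.0625 = 0.02125
  node-a: 0.18 × 0.396 = 0.07128
  node-e: 0.12 × 0.0425 = 0.0051
  node-c: 0.15 × 0.086 = 0.0129
Total = 0.11494.
Largest term belongs to node-a, so node-a is most probable.

node-a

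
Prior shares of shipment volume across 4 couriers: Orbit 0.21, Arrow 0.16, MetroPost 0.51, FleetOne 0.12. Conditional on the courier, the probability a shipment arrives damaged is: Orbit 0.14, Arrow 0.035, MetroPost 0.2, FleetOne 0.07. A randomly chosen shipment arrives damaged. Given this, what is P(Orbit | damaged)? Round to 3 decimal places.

Compute prior × likelihood for every hypothesis:
  Orbit: 0.21 × 0.14 = 0.0294
  Arrow: 0.16 × 0.035 = 0.0056
  MetroPost: 0.51 × 0.2 = 0.102
  FleetOne: 0.12 × 0.07 = 0.0084
Total = 0.1454.
P(Orbit | evidence) = 0.0294 / 0.1454 ≈ 0.202.

0.202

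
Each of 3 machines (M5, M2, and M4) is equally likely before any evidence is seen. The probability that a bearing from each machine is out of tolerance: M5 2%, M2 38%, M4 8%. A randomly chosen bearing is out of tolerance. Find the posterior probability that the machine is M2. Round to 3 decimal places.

Since the prior is uniform, the posterior is proportional to the likelihood:
  M5: 0.02
  M2: 0.38
  M4: 0.08
Sum = 0.48.
P(M2 | evidence) = 0.38 / 0.48 ≈ 0.792.

0.792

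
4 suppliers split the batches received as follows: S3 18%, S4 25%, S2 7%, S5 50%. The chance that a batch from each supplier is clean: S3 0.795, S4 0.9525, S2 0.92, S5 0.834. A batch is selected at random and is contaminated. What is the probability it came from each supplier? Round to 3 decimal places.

S3 0.269, S4 0.086, S2 0.041, S5 0.604

Taking complements, P(contaminated | each) = S3 0.205, S4 0.0475, S2 0.08, S5 0.166.
Unnormalized posteriors (prior × likelihood):
  S3: 0.18 × 0.205 = 0.0369
  S4: 0.25 × 0.0475 = 0.011875
  S2: 0.07 × 0.08 = 0.0056
  S5: 0.5 × 0.166 = 0.083
Normalizing constant = 0.137375.
P(S3 | contaminated) = 0.0369/0.137375 ≈ 0.269
P(S4 | contaminated) = 0.011875/0.137375 ≈ 0.086
P(S2 | contaminated) = 0.0056/0.137375 ≈ 0.041
P(S5 | contaminated) = 0.083/0.137375 ≈ 0.604
(Check: 0.269+0.086+0.041+0.604 = 1.000.)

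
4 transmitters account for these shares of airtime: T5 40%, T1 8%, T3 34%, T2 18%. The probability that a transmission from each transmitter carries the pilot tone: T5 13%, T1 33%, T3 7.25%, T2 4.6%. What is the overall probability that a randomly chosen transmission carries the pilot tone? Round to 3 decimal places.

0.111

Compute prior × likelihood for every hypothesis:
  T5: 0.4 × 0.13 = 0.052
  T1: 0.08 × 0.33 = 0.0264
  T3: 0.34 × 0.0725 = 0.02465
  T2: 0.18 × 0.046 = 0.00828
P(pilot) = 0.052 + 0.0264 + 0.02465 + 0.00828 = 0.11133 → 0.111.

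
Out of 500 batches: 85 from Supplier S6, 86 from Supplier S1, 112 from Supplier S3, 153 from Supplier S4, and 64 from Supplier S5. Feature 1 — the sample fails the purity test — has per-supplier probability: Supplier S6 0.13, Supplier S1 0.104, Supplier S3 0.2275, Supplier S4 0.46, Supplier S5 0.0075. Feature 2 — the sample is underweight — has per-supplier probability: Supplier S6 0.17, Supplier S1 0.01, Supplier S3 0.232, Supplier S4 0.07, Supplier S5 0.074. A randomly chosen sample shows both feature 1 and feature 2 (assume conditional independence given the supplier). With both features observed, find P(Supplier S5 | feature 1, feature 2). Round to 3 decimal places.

0.003

Unnormalized posteriors (prior × likelihood):
  Supplier S6: 0.17 × 0.13 × 0.17 = 0.003757
  Supplier S1: 0.172 × 0.104 × 0.01 = 0.00017888
  Supplier S3: 0.224 × 0.2275 × 0.232 = 0.01182272
  Supplier S4: 0.306 × 0.46 × 0.07 = 0.0098532
  Supplier S5: 0.128 × 0.0075 × 0.074 = 0.00007104
Sum = 0.02568284.
P(Supplier S5 | evidence) = 0.00007104 / 0.02568284 ≈ 0.003.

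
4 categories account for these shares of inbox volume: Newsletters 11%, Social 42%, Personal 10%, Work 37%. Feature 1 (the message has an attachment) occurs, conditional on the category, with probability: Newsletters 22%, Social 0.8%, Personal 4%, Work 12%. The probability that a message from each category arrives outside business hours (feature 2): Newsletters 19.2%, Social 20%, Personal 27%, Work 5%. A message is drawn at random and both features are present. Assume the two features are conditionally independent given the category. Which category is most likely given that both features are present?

Newsletters

Compute prior × likelihood for every hypothesis:
  Newsletters: 0.11 × 0.22 × 0.192 = 0.0046464
  Social: 0.42 × 0.008 × 0.2 = 0.000672
  Personal: 0.1 × 0.04 × 0.27 = 0.00108
  Work: 0.37 × 0.12 × 0.05 = 0.00222
Sum = 0.0086184.
Largest term belongs to Newsletters, so Newsletters is most probable.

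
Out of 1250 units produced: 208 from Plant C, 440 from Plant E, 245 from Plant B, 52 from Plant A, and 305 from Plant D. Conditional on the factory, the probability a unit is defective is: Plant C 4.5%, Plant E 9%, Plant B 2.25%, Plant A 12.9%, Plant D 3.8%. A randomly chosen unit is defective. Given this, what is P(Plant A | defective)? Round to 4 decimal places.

Prior × likelihood for each hypothesis:
  Plant C: 0.1664 × 0.045 = 0.007488
  Plant E: 0.352 × 0.09 = 0.03168
  Plant B: 0.196 × 0.0225 = 0.00441
  Plant A: 0.0416 × 0.129 = 0.0053664
  Plant D: 0.244 × 0.038 = 0.009272
Normalizing constant = 0.0582164.
P(Plant A | evidence) = 0.0053664 / 0.0582164 ≈ 0.0922.

0.0922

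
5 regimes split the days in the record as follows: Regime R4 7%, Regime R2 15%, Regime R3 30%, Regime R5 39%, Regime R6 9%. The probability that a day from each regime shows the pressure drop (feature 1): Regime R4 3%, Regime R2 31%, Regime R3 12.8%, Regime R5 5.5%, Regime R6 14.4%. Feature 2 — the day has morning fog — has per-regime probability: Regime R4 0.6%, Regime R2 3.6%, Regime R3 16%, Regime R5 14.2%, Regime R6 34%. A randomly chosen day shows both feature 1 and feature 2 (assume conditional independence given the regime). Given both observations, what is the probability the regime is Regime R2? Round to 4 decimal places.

By Bayes' rule, posterior ∝ prior × likelihood:
  Regime R4: 0.07 × 0.03 × 0.006 = 0.0000126
  Regime R2: 0.15 × 0.31 × 0.036 = 0.001674
  Regime R3: 0.3 × 0.128 × 0.16 = 0.006144
  Regime R5: 0.39 × 0.055 × 0.142 = 0.0030459
  Regime R6: 0.09 × 0.144 × 0.34 = 0.0044064
Normalizing constant = 0.0152829.
P(Regime R2 | evidence) = 0.001674 / 0.0152829 ≈ 0.1095.

0.1095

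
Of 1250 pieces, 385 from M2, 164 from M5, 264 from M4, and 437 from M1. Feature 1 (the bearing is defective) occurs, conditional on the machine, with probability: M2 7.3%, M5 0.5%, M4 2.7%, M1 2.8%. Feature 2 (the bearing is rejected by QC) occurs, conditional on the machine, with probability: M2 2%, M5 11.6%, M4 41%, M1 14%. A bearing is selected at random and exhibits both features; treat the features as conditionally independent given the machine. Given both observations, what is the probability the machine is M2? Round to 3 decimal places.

0.106

Prior × likelihood for each hypothesis:
  M2: 0.308 × 0.073 × 0.02 = 0.00044968
  M5: 0.1312 × 0.005 × 0.116 = 0.000076096
  M4: 0.2112 × 0.027 × 0.41 = 0.002337984
  M1: 0.3496 × 0.028 × 0.14 = 0.001370432
Normalizing constant = 0.004234192.
P(M2 | evidence) = 0.00044968 / 0.004234192 ≈ 0.106.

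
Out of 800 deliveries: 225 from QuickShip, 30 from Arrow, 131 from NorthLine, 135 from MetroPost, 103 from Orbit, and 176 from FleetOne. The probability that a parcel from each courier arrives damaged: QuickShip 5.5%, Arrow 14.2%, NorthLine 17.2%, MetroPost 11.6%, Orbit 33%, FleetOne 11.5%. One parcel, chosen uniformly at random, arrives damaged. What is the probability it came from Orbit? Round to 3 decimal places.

0.312

Unnormalized posteriors (prior × likelihood):
  QuickShip: 0.28125 × 0.055 = 0.01546875
  Arrow: 0.0375 × 0.142 = 0.005325
  NorthLine: 0.16375 × 0.172 = 0.028165
  MetroPost: 0.16875 × 0.116 = 0.019575
  Orbit: 0.12875 × 0.33 = 0.0424875
  FleetOne: 0.22 × 0.115 = 0.0253
Normalizing constant = 0.13632125.
P(Orbit | evidence) = 0.0424875 / 0.13632125 ≈ 0.312.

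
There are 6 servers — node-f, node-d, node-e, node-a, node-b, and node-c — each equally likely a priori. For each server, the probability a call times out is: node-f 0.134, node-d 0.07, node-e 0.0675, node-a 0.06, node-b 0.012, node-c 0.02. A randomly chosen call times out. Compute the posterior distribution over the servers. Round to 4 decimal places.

With a uniform prior (1/6 each), posterior ∝ likelihood:
  node-f: 0.134
  node-d: 0.07
  node-e: 0.0675
  node-a: 0.06
  node-b: 0.012
  node-c: 0.02
Normalizing constant = 0.3635.
P(node-f | timeout) = 0.134/0.3635 ≈ 0.3686
P(node-d | timeout) = 0.07/0.3635 ≈ 0.1926
P(node-e | timeout) = 0.0675/0.3635 ≈ 0.1857
P(node-a | timeout) = 0.06/0.3635 ≈ 0.1651
P(node-b | timeout) = 0.012/0.3635 ≈ 0.0330
P(node-c | timeout) = 0.02/0.3635 ≈ 0.0550
(Check: 0.3686+0.1926+0.1857+0.1651+0.0330+0.0550 = 1.0000.)

node-f 0.3686, node-d 0.1926, node-e 0.1857, node-a 0.1651, node-b 0.0330, node-c 0.0550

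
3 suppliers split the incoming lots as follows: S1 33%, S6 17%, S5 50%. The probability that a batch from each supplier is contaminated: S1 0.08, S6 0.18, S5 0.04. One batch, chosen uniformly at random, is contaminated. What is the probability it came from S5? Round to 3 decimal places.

Prior × likelihood for each hypothesis:
  S1: 0.33 × 0.08 = 0.0264
  S6: 0.17 × 0.18 = 0.0306
  S5: 0.5 × 0.04 = 0.02
Normalizing constant = 0.077.
P(S5 | evidence) = 0.02 / 0.077 ≈ 0.260.

0.260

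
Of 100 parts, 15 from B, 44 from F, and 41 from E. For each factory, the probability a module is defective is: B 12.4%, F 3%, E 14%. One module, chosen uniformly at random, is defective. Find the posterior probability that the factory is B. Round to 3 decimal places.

0.209

Compute prior × likelihood for every hypothesis:
  B: 0.15 × 0.124 = 0.0186
  F: 0.44 × 0.03 = 0.0132
  E: 0.41 × 0.14 = 0.0574
Sum = 0.0892.
P(B | evidence) = 0.0186 / 0.0892 ≈ 0.209.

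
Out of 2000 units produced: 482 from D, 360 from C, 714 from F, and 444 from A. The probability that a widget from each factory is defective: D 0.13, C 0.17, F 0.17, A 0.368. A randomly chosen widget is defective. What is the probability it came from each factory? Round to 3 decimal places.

D 0.153, C 0.150, F 0.297, A 0.400

Compute prior × likelihood for every hypothesis:
  D: 0.241 × 0.13 = 0.03133
  C: 0.18 × 0.17 = 0.0306
  F: 0.357 × 0.17 = 0.06069
  A: 0.222 × 0.368 = 0.081696
Total = 0.204316.
P(D | defective) = 0.03133/0.204316 ≈ 0.153
P(C | defective) = 0.0306/0.204316 ≈ 0.150
P(F | defective) = 0.06069/0.204316 ≈ 0.297
P(A | defective) = 0.081696/0.204316 ≈ 0.400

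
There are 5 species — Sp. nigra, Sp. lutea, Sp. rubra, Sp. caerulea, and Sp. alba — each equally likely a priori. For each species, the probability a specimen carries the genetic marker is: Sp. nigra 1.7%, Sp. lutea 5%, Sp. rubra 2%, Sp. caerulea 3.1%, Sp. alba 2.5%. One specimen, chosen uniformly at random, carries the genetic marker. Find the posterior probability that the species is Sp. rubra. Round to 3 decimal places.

With a uniform prior (1/5 each), posterior ∝ likelihood:
  Sp. nigra: 0.017
  Sp. lutea: 0.05
  Sp. rubra: 0.02
  Sp. caerulea: 0.031
  Sp. alba: 0.025
Normalizing constant = 0.143.
P(Sp. rubra | evidence) = 0.02 / 0.143 ≈ 0.140.

0.140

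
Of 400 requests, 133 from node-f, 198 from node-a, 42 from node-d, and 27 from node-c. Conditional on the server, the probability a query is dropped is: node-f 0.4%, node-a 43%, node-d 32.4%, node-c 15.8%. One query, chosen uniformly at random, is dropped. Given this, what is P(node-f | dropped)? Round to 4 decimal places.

0.0051

Prior × likelihood for each hypothesis:
  node-f: 0.3325 × 0.004 = 0.00133
  node-a: 0.495 × 0.43 = 0.21285
  node-d: 0.105 × 0.324 = 0.03402
  node-c: 0.0675 × 0.158 = 0.010665
Total = 0.258865.
P(node-f | evidence) = 0.00133 / 0.258865 ≈ 0.0051.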